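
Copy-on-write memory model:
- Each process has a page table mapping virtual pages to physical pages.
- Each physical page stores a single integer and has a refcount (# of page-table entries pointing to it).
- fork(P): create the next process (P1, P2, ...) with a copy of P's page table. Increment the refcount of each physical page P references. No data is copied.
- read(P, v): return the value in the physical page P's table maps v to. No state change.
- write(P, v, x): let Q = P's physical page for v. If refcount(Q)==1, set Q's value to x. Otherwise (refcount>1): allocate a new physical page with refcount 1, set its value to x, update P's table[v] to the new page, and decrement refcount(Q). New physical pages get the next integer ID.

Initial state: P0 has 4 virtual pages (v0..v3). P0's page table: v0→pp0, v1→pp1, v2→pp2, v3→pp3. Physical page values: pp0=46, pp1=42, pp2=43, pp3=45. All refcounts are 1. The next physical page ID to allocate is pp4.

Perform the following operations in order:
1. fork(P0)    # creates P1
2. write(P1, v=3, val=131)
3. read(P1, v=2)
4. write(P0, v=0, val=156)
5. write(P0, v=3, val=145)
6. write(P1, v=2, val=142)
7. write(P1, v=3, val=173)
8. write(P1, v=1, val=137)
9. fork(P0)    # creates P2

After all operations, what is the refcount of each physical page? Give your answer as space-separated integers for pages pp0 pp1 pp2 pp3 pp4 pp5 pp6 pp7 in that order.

Answer: 1 2 2 2 1 2 1 1

Derivation:
Op 1: fork(P0) -> P1. 4 ppages; refcounts: pp0:2 pp1:2 pp2:2 pp3:2
Op 2: write(P1, v3, 131). refcount(pp3)=2>1 -> COPY to pp4. 5 ppages; refcounts: pp0:2 pp1:2 pp2:2 pp3:1 pp4:1
Op 3: read(P1, v2) -> 43. No state change.
Op 4: write(P0, v0, 156). refcount(pp0)=2>1 -> COPY to pp5. 6 ppages; refcounts: pp0:1 pp1:2 pp2:2 pp3:1 pp4:1 pp5:1
Op 5: write(P0, v3, 145). refcount(pp3)=1 -> write in place. 6 ppages; refcounts: pp0:1 pp1:2 pp2:2 pp3:1 pp4:1 pp5:1
Op 6: write(P1, v2, 142). refcount(pp2)=2>1 -> COPY to pp6. 7 ppages; refcounts: pp0:1 pp1:2 pp2:1 pp3:1 pp4:1 pp5:1 pp6:1
Op 7: write(P1, v3, 173). refcount(pp4)=1 -> write in place. 7 ppages; refcounts: pp0:1 pp1:2 pp2:1 pp3:1 pp4:1 pp5:1 pp6:1
Op 8: write(P1, v1, 137). refcount(pp1)=2>1 -> COPY to pp7. 8 ppages; refcounts: pp0:1 pp1:1 pp2:1 pp3:1 pp4:1 pp5:1 pp6:1 pp7:1
Op 9: fork(P0) -> P2. 8 ppages; refcounts: pp0:1 pp1:2 pp2:2 pp3:2 pp4:1 pp5:2 pp6:1 pp7:1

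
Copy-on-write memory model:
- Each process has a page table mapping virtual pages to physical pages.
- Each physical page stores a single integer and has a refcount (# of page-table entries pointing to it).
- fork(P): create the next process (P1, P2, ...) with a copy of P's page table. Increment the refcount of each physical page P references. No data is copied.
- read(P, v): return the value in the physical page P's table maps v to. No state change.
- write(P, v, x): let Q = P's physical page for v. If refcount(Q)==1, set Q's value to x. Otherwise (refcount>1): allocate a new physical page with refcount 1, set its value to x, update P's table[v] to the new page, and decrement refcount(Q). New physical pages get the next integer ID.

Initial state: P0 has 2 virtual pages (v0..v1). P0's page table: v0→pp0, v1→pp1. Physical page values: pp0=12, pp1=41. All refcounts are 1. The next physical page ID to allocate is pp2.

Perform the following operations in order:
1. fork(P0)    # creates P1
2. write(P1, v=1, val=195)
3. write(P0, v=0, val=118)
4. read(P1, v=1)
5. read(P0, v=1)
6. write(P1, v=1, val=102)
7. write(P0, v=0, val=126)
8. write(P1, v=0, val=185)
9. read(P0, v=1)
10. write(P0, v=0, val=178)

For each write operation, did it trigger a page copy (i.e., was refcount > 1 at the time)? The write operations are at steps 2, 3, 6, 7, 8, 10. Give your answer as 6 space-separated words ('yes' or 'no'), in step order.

Op 1: fork(P0) -> P1. 2 ppages; refcounts: pp0:2 pp1:2
Op 2: write(P1, v1, 195). refcount(pp1)=2>1 -> COPY to pp2. 3 ppages; refcounts: pp0:2 pp1:1 pp2:1
Op 3: write(P0, v0, 118). refcount(pp0)=2>1 -> COPY to pp3. 4 ppages; refcounts: pp0:1 pp1:1 pp2:1 pp3:1
Op 4: read(P1, v1) -> 195. No state change.
Op 5: read(P0, v1) -> 41. No state change.
Op 6: write(P1, v1, 102). refcount(pp2)=1 -> write in place. 4 ppages; refcounts: pp0:1 pp1:1 pp2:1 pp3:1
Op 7: write(P0, v0, 126). refcount(pp3)=1 -> write in place. 4 ppages; refcounts: pp0:1 pp1:1 pp2:1 pp3:1
Op 8: write(P1, v0, 185). refcount(pp0)=1 -> write in place. 4 ppages; refcounts: pp0:1 pp1:1 pp2:1 pp3:1
Op 9: read(P0, v1) -> 41. No state change.
Op 10: write(P0, v0, 178). refcount(pp3)=1 -> write in place. 4 ppages; refcounts: pp0:1 pp1:1 pp2:1 pp3:1

yes yes no no no no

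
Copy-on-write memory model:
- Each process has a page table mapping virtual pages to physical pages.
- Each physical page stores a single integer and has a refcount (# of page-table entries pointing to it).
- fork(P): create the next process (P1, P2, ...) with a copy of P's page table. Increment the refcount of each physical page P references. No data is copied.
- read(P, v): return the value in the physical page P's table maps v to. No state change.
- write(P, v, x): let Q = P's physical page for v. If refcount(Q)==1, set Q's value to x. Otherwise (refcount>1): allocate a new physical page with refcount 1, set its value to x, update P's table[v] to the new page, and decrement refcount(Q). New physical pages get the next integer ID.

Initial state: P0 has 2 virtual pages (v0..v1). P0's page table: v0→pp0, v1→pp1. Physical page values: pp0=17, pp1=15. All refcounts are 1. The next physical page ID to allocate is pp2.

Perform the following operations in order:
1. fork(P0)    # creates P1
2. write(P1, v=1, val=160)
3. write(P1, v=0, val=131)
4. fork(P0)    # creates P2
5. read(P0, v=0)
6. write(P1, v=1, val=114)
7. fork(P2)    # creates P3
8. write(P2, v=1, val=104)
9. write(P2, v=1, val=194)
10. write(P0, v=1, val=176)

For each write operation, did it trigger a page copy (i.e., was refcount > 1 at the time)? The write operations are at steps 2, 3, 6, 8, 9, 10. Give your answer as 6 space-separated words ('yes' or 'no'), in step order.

Op 1: fork(P0) -> P1. 2 ppages; refcounts: pp0:2 pp1:2
Op 2: write(P1, v1, 160). refcount(pp1)=2>1 -> COPY to pp2. 3 ppages; refcounts: pp0:2 pp1:1 pp2:1
Op 3: write(P1, v0, 131). refcount(pp0)=2>1 -> COPY to pp3. 4 ppages; refcounts: pp0:1 pp1:1 pp2:1 pp3:1
Op 4: fork(P0) -> P2. 4 ppages; refcounts: pp0:2 pp1:2 pp2:1 pp3:1
Op 5: read(P0, v0) -> 17. No state change.
Op 6: write(P1, v1, 114). refcount(pp2)=1 -> write in place. 4 ppages; refcounts: pp0:2 pp1:2 pp2:1 pp3:1
Op 7: fork(P2) -> P3. 4 ppages; refcounts: pp0:3 pp1:3 pp2:1 pp3:1
Op 8: write(P2, v1, 104). refcount(pp1)=3>1 -> COPY to pp4. 5 ppages; refcounts: pp0:3 pp1:2 pp2:1 pp3:1 pp4:1
Op 9: write(P2, v1, 194). refcount(pp4)=1 -> write in place. 5 ppages; refcounts: pp0:3 pp1:2 pp2:1 pp3:1 pp4:1
Op 10: write(P0, v1, 176). refcount(pp1)=2>1 -> COPY to pp5. 6 ppages; refcounts: pp0:3 pp1:1 pp2:1 pp3:1 pp4:1 pp5:1

yes yes no yes no yes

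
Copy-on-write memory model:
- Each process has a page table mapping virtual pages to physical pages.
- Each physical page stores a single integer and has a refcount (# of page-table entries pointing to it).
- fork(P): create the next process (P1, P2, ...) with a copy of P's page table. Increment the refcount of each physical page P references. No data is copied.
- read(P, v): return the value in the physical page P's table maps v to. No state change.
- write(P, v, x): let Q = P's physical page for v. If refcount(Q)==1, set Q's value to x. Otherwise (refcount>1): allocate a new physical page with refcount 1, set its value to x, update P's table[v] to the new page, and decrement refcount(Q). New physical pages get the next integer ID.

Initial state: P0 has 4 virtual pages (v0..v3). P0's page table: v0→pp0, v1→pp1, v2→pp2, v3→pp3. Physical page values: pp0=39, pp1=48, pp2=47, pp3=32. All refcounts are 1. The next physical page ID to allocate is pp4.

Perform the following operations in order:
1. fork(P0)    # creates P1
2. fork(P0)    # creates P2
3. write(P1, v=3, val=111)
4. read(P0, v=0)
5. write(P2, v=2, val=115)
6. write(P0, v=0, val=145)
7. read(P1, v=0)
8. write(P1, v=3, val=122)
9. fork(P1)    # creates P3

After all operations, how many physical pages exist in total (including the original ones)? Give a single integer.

Op 1: fork(P0) -> P1. 4 ppages; refcounts: pp0:2 pp1:2 pp2:2 pp3:2
Op 2: fork(P0) -> P2. 4 ppages; refcounts: pp0:3 pp1:3 pp2:3 pp3:3
Op 3: write(P1, v3, 111). refcount(pp3)=3>1 -> COPY to pp4. 5 ppages; refcounts: pp0:3 pp1:3 pp2:3 pp3:2 pp4:1
Op 4: read(P0, v0) -> 39. No state change.
Op 5: write(P2, v2, 115). refcount(pp2)=3>1 -> COPY to pp5. 6 ppages; refcounts: pp0:3 pp1:3 pp2:2 pp3:2 pp4:1 pp5:1
Op 6: write(P0, v0, 145). refcount(pp0)=3>1 -> COPY to pp6. 7 ppages; refcounts: pp0:2 pp1:3 pp2:2 pp3:2 pp4:1 pp5:1 pp6:1
Op 7: read(P1, v0) -> 39. No state change.
Op 8: write(P1, v3, 122). refcount(pp4)=1 -> write in place. 7 ppages; refcounts: pp0:2 pp1:3 pp2:2 pp3:2 pp4:1 pp5:1 pp6:1
Op 9: fork(P1) -> P3. 7 ppages; refcounts: pp0:3 pp1:4 pp2:3 pp3:2 pp4:2 pp5:1 pp6:1

Answer: 7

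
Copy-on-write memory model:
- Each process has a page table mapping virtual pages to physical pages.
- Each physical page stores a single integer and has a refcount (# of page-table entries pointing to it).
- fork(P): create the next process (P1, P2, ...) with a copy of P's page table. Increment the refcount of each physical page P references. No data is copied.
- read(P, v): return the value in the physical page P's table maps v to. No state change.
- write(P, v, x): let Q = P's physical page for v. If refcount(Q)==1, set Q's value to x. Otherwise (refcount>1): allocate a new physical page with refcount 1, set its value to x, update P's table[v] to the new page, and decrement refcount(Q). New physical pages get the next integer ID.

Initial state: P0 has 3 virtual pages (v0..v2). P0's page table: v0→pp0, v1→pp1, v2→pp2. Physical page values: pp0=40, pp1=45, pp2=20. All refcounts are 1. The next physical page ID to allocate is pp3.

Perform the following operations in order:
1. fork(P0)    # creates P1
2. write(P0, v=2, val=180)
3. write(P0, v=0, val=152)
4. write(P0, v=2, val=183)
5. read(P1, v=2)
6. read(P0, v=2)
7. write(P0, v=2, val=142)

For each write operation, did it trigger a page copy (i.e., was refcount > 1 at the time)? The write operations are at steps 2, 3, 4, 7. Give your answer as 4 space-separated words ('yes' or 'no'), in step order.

Op 1: fork(P0) -> P1. 3 ppages; refcounts: pp0:2 pp1:2 pp2:2
Op 2: write(P0, v2, 180). refcount(pp2)=2>1 -> COPY to pp3. 4 ppages; refcounts: pp0:2 pp1:2 pp2:1 pp3:1
Op 3: write(P0, v0, 152). refcount(pp0)=2>1 -> COPY to pp4. 5 ppages; refcounts: pp0:1 pp1:2 pp2:1 pp3:1 pp4:1
Op 4: write(P0, v2, 183). refcount(pp3)=1 -> write in place. 5 ppages; refcounts: pp0:1 pp1:2 pp2:1 pp3:1 pp4:1
Op 5: read(P1, v2) -> 20. No state change.
Op 6: read(P0, v2) -> 183. No state change.
Op 7: write(P0, v2, 142). refcount(pp3)=1 -> write in place. 5 ppages; refcounts: pp0:1 pp1:2 pp2:1 pp3:1 pp4:1

yes yes no no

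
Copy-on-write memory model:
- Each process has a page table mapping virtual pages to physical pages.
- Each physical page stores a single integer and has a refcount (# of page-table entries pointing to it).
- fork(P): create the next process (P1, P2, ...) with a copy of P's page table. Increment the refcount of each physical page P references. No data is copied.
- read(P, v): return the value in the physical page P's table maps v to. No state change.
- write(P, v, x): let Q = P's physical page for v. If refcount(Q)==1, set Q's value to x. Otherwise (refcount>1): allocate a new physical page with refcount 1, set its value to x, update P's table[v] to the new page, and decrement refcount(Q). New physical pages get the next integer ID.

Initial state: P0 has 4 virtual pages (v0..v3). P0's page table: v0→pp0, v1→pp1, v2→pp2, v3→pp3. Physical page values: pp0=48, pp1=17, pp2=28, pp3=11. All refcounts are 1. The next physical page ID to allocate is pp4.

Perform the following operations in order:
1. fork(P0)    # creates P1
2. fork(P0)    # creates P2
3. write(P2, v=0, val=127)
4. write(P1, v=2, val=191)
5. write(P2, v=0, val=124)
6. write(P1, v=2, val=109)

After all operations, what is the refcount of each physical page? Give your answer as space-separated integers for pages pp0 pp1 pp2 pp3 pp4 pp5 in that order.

Op 1: fork(P0) -> P1. 4 ppages; refcounts: pp0:2 pp1:2 pp2:2 pp3:2
Op 2: fork(P0) -> P2. 4 ppages; refcounts: pp0:3 pp1:3 pp2:3 pp3:3
Op 3: write(P2, v0, 127). refcount(pp0)=3>1 -> COPY to pp4. 5 ppages; refcounts: pp0:2 pp1:3 pp2:3 pp3:3 pp4:1
Op 4: write(P1, v2, 191). refcount(pp2)=3>1 -> COPY to pp5. 6 ppages; refcounts: pp0:2 pp1:3 pp2:2 pp3:3 pp4:1 pp5:1
Op 5: write(P2, v0, 124). refcount(pp4)=1 -> write in place. 6 ppages; refcounts: pp0:2 pp1:3 pp2:2 pp3:3 pp4:1 pp5:1
Op 6: write(P1, v2, 109). refcount(pp5)=1 -> write in place. 6 ppages; refcounts: pp0:2 pp1:3 pp2:2 pp3:3 pp4:1 pp5:1

Answer: 2 3 2 3 1 1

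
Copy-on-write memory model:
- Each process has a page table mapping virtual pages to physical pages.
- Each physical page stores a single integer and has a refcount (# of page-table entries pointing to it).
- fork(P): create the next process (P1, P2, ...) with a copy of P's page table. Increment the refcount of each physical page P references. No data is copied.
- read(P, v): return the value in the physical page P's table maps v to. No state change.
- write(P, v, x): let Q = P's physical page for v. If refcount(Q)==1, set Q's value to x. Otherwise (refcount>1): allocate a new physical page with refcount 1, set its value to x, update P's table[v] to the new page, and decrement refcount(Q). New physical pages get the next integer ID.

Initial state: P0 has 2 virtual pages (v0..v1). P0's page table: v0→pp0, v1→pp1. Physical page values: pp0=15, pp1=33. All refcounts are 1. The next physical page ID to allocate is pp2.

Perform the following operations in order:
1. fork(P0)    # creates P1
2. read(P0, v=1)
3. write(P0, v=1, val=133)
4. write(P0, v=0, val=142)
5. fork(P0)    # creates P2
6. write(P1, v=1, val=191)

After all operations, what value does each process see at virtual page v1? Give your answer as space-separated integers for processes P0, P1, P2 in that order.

Op 1: fork(P0) -> P1. 2 ppages; refcounts: pp0:2 pp1:2
Op 2: read(P0, v1) -> 33. No state change.
Op 3: write(P0, v1, 133). refcount(pp1)=2>1 -> COPY to pp2. 3 ppages; refcounts: pp0:2 pp1:1 pp2:1
Op 4: write(P0, v0, 142). refcount(pp0)=2>1 -> COPY to pp3. 4 ppages; refcounts: pp0:1 pp1:1 pp2:1 pp3:1
Op 5: fork(P0) -> P2. 4 ppages; refcounts: pp0:1 pp1:1 pp2:2 pp3:2
Op 6: write(P1, v1, 191). refcount(pp1)=1 -> write in place. 4 ppages; refcounts: pp0:1 pp1:1 pp2:2 pp3:2
P0: v1 -> pp2 = 133
P1: v1 -> pp1 = 191
P2: v1 -> pp2 = 133

Answer: 133 191 133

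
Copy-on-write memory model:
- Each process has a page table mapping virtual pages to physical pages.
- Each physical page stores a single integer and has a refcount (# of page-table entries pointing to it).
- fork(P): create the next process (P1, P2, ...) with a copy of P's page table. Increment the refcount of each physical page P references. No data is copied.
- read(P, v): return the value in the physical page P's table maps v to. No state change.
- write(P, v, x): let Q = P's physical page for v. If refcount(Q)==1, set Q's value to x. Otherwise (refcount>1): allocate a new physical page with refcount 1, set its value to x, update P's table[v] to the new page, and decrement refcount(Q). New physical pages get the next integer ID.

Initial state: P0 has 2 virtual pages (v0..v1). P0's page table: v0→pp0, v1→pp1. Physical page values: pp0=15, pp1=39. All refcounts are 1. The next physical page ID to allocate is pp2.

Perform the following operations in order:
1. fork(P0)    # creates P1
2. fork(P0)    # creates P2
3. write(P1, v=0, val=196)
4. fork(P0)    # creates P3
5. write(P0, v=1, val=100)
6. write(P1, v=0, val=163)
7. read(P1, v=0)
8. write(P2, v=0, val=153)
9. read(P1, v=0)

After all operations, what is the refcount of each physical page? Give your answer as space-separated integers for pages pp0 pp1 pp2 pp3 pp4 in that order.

Op 1: fork(P0) -> P1. 2 ppages; refcounts: pp0:2 pp1:2
Op 2: fork(P0) -> P2. 2 ppages; refcounts: pp0:3 pp1:3
Op 3: write(P1, v0, 196). refcount(pp0)=3>1 -> COPY to pp2. 3 ppages; refcounts: pp0:2 pp1:3 pp2:1
Op 4: fork(P0) -> P3. 3 ppages; refcounts: pp0:3 pp1:4 pp2:1
Op 5: write(P0, v1, 100). refcount(pp1)=4>1 -> COPY to pp3. 4 ppages; refcounts: pp0:3 pp1:3 pp2:1 pp3:1
Op 6: write(P1, v0, 163). refcount(pp2)=1 -> write in place. 4 ppages; refcounts: pp0:3 pp1:3 pp2:1 pp3:1
Op 7: read(P1, v0) -> 163. No state change.
Op 8: write(P2, v0, 153). refcount(pp0)=3>1 -> COPY to pp4. 5 ppages; refcounts: pp0:2 pp1:3 pp2:1 pp3:1 pp4:1
Op 9: read(P1, v0) -> 163. No state change.

Answer: 2 3 1 1 1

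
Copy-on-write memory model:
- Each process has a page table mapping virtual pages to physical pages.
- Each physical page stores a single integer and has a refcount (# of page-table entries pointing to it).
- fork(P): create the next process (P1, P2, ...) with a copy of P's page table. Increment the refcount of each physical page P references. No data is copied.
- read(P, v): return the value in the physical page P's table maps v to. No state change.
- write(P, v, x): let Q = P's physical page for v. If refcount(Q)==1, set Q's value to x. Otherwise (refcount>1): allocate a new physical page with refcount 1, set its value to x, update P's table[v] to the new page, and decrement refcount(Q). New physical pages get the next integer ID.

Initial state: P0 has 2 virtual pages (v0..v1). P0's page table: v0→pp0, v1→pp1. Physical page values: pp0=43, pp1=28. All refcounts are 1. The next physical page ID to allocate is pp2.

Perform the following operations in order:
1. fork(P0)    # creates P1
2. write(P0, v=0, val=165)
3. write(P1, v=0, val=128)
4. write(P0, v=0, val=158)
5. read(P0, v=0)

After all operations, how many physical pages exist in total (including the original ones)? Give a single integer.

Answer: 3

Derivation:
Op 1: fork(P0) -> P1. 2 ppages; refcounts: pp0:2 pp1:2
Op 2: write(P0, v0, 165). refcount(pp0)=2>1 -> COPY to pp2. 3 ppages; refcounts: pp0:1 pp1:2 pp2:1
Op 3: write(P1, v0, 128). refcount(pp0)=1 -> write in place. 3 ppages; refcounts: pp0:1 pp1:2 pp2:1
Op 4: write(P0, v0, 158). refcount(pp2)=1 -> write in place. 3 ppages; refcounts: pp0:1 pp1:2 pp2:1
Op 5: read(P0, v0) -> 158. No state change.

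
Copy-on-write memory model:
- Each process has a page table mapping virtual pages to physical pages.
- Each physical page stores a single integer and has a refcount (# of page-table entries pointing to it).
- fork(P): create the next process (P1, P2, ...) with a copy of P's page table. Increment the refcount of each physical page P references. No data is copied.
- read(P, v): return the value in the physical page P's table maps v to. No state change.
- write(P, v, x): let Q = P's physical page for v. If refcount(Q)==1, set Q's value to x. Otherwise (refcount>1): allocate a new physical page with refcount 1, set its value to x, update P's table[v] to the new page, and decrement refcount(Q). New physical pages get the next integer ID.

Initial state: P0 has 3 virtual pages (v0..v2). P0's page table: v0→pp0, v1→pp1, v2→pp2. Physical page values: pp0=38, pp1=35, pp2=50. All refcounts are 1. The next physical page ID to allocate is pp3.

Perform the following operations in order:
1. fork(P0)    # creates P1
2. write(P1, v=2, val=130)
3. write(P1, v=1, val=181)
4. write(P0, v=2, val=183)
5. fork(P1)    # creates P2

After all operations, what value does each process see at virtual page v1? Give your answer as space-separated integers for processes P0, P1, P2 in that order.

Op 1: fork(P0) -> P1. 3 ppages; refcounts: pp0:2 pp1:2 pp2:2
Op 2: write(P1, v2, 130). refcount(pp2)=2>1 -> COPY to pp3. 4 ppages; refcounts: pp0:2 pp1:2 pp2:1 pp3:1
Op 3: write(P1, v1, 181). refcount(pp1)=2>1 -> COPY to pp4. 5 ppages; refcounts: pp0:2 pp1:1 pp2:1 pp3:1 pp4:1
Op 4: write(P0, v2, 183). refcount(pp2)=1 -> write in place. 5 ppages; refcounts: pp0:2 pp1:1 pp2:1 pp3:1 pp4:1
Op 5: fork(P1) -> P2. 5 ppages; refcounts: pp0:3 pp1:1 pp2:1 pp3:2 pp4:2
P0: v1 -> pp1 = 35
P1: v1 -> pp4 = 181
P2: v1 -> pp4 = 181

Answer: 35 181 181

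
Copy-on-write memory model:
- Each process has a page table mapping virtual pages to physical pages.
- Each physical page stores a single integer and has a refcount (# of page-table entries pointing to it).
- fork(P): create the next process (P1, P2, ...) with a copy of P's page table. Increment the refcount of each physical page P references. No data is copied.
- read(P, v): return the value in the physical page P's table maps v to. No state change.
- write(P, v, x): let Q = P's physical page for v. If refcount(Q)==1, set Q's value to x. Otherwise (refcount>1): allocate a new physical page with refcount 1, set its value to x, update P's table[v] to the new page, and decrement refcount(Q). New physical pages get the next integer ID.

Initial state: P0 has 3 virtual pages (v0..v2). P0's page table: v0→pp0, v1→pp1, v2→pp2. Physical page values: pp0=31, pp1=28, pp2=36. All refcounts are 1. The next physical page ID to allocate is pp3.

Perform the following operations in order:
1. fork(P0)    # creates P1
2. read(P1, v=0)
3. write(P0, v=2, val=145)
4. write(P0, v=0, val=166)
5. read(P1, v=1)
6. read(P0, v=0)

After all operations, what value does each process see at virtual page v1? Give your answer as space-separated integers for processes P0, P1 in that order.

Op 1: fork(P0) -> P1. 3 ppages; refcounts: pp0:2 pp1:2 pp2:2
Op 2: read(P1, v0) -> 31. No state change.
Op 3: write(P0, v2, 145). refcount(pp2)=2>1 -> COPY to pp3. 4 ppages; refcounts: pp0:2 pp1:2 pp2:1 pp3:1
Op 4: write(P0, v0, 166). refcount(pp0)=2>1 -> COPY to pp4. 5 ppages; refcounts: pp0:1 pp1:2 pp2:1 pp3:1 pp4:1
Op 5: read(P1, v1) -> 28. No state change.
Op 6: read(P0, v0) -> 166. No state change.
P0: v1 -> pp1 = 28
P1: v1 -> pp1 = 28

Answer: 28 28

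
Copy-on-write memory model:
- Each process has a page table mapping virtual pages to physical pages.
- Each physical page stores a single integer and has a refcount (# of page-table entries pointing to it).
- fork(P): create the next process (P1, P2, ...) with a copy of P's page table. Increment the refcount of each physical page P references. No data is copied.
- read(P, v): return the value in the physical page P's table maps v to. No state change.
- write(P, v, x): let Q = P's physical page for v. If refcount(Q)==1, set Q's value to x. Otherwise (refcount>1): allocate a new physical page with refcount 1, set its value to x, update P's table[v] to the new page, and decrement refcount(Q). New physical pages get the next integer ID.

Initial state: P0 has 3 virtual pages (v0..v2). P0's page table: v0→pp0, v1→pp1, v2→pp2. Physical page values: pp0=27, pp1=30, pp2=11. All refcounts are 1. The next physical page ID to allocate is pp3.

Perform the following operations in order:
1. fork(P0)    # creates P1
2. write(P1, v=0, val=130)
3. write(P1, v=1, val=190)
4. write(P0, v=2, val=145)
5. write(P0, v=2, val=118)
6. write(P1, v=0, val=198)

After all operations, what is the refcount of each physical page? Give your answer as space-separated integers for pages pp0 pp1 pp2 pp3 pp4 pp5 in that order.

Answer: 1 1 1 1 1 1

Derivation:
Op 1: fork(P0) -> P1. 3 ppages; refcounts: pp0:2 pp1:2 pp2:2
Op 2: write(P1, v0, 130). refcount(pp0)=2>1 -> COPY to pp3. 4 ppages; refcounts: pp0:1 pp1:2 pp2:2 pp3:1
Op 3: write(P1, v1, 190). refcount(pp1)=2>1 -> COPY to pp4. 5 ppages; refcounts: pp0:1 pp1:1 pp2:2 pp3:1 pp4:1
Op 4: write(P0, v2, 145). refcount(pp2)=2>1 -> COPY to pp5. 6 ppages; refcounts: pp0:1 pp1:1 pp2:1 pp3:1 pp4:1 pp5:1
Op 5: write(P0, v2, 118). refcount(pp5)=1 -> write in place. 6 ppages; refcounts: pp0:1 pp1:1 pp2:1 pp3:1 pp4:1 pp5:1
Op 6: write(P1, v0, 198). refcount(pp3)=1 -> write in place. 6 ppages; refcounts: pp0:1 pp1:1 pp2:1 pp3:1 pp4:1 pp5:1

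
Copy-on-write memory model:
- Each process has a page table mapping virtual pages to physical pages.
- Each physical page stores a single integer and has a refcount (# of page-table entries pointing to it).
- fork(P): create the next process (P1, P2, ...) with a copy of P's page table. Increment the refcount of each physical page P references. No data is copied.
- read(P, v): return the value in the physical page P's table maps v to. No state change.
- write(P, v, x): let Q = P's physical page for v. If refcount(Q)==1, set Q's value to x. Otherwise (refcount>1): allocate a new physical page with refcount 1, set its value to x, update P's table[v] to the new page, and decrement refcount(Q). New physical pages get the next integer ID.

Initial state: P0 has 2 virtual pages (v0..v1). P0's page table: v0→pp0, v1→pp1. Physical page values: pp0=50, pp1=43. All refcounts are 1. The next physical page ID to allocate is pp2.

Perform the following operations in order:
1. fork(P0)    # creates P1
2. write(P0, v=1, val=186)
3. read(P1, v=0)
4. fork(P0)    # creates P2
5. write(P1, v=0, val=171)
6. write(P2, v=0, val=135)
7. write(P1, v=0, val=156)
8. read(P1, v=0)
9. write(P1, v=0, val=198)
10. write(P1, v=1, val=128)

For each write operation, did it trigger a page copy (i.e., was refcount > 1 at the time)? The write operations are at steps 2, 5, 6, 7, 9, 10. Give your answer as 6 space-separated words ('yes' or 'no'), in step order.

Op 1: fork(P0) -> P1. 2 ppages; refcounts: pp0:2 pp1:2
Op 2: write(P0, v1, 186). refcount(pp1)=2>1 -> COPY to pp2. 3 ppages; refcounts: pp0:2 pp1:1 pp2:1
Op 3: read(P1, v0) -> 50. No state change.
Op 4: fork(P0) -> P2. 3 ppages; refcounts: pp0:3 pp1:1 pp2:2
Op 5: write(P1, v0, 171). refcount(pp0)=3>1 -> COPY to pp3. 4 ppages; refcounts: pp0:2 pp1:1 pp2:2 pp3:1
Op 6: write(P2, v0, 135). refcount(pp0)=2>1 -> COPY to pp4. 5 ppages; refcounts: pp0:1 pp1:1 pp2:2 pp3:1 pp4:1
Op 7: write(P1, v0, 156). refcount(pp3)=1 -> write in place. 5 ppages; refcounts: pp0:1 pp1:1 pp2:2 pp3:1 pp4:1
Op 8: read(P1, v0) -> 156. No state change.
Op 9: write(P1, v0, 198). refcount(pp3)=1 -> write in place. 5 ppages; refcounts: pp0:1 pp1:1 pp2:2 pp3:1 pp4:1
Op 10: write(P1, v1, 128). refcount(pp1)=1 -> write in place. 5 ppages; refcounts: pp0:1 pp1:1 pp2:2 pp3:1 pp4:1

yes yes yes no no no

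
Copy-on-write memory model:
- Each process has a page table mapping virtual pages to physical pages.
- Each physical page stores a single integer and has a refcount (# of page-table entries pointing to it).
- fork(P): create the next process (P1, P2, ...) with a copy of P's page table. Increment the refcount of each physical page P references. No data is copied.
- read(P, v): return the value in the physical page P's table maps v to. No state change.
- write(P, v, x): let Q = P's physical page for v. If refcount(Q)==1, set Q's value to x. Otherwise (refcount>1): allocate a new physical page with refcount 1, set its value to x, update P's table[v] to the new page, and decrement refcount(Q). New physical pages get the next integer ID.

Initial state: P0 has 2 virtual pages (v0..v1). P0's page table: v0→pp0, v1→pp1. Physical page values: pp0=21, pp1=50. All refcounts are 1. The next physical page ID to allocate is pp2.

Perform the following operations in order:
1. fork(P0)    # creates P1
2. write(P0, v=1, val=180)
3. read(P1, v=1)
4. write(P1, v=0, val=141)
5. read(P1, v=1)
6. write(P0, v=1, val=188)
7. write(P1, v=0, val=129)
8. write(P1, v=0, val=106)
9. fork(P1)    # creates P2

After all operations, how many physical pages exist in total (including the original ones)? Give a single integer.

Answer: 4

Derivation:
Op 1: fork(P0) -> P1. 2 ppages; refcounts: pp0:2 pp1:2
Op 2: write(P0, v1, 180). refcount(pp1)=2>1 -> COPY to pp2. 3 ppages; refcounts: pp0:2 pp1:1 pp2:1
Op 3: read(P1, v1) -> 50. No state change.
Op 4: write(P1, v0, 141). refcount(pp0)=2>1 -> COPY to pp3. 4 ppages; refcounts: pp0:1 pp1:1 pp2:1 pp3:1
Op 5: read(P1, v1) -> 50. No state change.
Op 6: write(P0, v1, 188). refcount(pp2)=1 -> write in place. 4 ppages; refcounts: pp0:1 pp1:1 pp2:1 pp3:1
Op 7: write(P1, v0, 129). refcount(pp3)=1 -> write in place. 4 ppages; refcounts: pp0:1 pp1:1 pp2:1 pp3:1
Op 8: write(P1, v0, 106). refcount(pp3)=1 -> write in place. 4 ppages; refcounts: pp0:1 pp1:1 pp2:1 pp3:1
Op 9: fork(P1) -> P2. 4 ppages; refcounts: pp0:1 pp1:2 pp2:1 pp3:2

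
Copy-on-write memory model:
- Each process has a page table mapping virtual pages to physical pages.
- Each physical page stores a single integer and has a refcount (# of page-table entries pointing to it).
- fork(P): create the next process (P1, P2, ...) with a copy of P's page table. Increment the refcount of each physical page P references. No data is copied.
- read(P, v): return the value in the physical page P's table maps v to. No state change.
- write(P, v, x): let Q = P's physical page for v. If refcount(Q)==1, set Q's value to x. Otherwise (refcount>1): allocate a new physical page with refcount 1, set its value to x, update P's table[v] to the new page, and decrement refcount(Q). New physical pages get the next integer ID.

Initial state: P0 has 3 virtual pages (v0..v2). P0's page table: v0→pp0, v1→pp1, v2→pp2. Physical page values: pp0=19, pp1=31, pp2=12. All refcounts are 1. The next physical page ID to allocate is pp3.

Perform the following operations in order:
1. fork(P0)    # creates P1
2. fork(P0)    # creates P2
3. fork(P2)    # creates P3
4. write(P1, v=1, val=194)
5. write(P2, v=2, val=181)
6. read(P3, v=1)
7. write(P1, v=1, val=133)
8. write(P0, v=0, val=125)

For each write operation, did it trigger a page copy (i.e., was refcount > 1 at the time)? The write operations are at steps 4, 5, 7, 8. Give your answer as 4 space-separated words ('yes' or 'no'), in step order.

Op 1: fork(P0) -> P1. 3 ppages; refcounts: pp0:2 pp1:2 pp2:2
Op 2: fork(P0) -> P2. 3 ppages; refcounts: pp0:3 pp1:3 pp2:3
Op 3: fork(P2) -> P3. 3 ppages; refcounts: pp0:4 pp1:4 pp2:4
Op 4: write(P1, v1, 194). refcount(pp1)=4>1 -> COPY to pp3. 4 ppages; refcounts: pp0:4 pp1:3 pp2:4 pp3:1
Op 5: write(P2, v2, 181). refcount(pp2)=4>1 -> COPY to pp4. 5 ppages; refcounts: pp0:4 pp1:3 pp2:3 pp3:1 pp4:1
Op 6: read(P3, v1) -> 31. No state change.
Op 7: write(P1, v1, 133). refcount(pp3)=1 -> write in place. 5 ppages; refcounts: pp0:4 pp1:3 pp2:3 pp3:1 pp4:1
Op 8: write(P0, v0, 125). refcount(pp0)=4>1 -> COPY to pp5. 6 ppages; refcounts: pp0:3 pp1:3 pp2:3 pp3:1 pp4:1 pp5:1

yes yes no yes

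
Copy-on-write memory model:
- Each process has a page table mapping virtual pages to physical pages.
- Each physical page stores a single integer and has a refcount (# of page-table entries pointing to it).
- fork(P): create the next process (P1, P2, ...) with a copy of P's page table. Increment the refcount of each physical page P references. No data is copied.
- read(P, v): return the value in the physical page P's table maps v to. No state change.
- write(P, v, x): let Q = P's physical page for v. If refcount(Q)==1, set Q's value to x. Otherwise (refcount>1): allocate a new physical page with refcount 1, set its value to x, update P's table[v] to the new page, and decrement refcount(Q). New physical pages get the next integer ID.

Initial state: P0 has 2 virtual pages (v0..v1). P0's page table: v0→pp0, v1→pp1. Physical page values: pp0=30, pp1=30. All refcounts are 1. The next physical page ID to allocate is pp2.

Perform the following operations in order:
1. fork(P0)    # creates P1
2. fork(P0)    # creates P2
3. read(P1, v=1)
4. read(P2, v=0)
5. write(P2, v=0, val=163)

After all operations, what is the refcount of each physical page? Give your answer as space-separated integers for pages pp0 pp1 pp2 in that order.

Answer: 2 3 1

Derivation:
Op 1: fork(P0) -> P1. 2 ppages; refcounts: pp0:2 pp1:2
Op 2: fork(P0) -> P2. 2 ppages; refcounts: pp0:3 pp1:3
Op 3: read(P1, v1) -> 30. No state change.
Op 4: read(P2, v0) -> 30. No state change.
Op 5: write(P2, v0, 163). refcount(pp0)=3>1 -> COPY to pp2. 3 ppages; refcounts: pp0:2 pp1:3 pp2:1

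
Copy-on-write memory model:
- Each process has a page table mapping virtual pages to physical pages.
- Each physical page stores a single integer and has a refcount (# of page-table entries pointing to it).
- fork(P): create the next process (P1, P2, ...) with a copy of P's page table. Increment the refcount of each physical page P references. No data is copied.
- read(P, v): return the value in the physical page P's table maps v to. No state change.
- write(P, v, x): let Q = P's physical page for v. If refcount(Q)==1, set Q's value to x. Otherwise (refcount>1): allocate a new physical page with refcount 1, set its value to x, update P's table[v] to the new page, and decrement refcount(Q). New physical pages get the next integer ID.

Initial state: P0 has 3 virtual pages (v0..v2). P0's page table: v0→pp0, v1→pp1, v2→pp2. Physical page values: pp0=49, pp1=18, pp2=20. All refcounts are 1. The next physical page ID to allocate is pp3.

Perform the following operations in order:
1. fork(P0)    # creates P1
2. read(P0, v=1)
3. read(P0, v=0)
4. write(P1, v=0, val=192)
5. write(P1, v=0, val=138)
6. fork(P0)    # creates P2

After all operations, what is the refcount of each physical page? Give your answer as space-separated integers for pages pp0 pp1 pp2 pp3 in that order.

Op 1: fork(P0) -> P1. 3 ppages; refcounts: pp0:2 pp1:2 pp2:2
Op 2: read(P0, v1) -> 18. No state change.
Op 3: read(P0, v0) -> 49. No state change.
Op 4: write(P1, v0, 192). refcount(pp0)=2>1 -> COPY to pp3. 4 ppages; refcounts: pp0:1 pp1:2 pp2:2 pp3:1
Op 5: write(P1, v0, 138). refcount(pp3)=1 -> write in place. 4 ppages; refcounts: pp0:1 pp1:2 pp2:2 pp3:1
Op 6: fork(P0) -> P2. 4 ppages; refcounts: pp0:2 pp1:3 pp2:3 pp3:1

Answer: 2 3 3 1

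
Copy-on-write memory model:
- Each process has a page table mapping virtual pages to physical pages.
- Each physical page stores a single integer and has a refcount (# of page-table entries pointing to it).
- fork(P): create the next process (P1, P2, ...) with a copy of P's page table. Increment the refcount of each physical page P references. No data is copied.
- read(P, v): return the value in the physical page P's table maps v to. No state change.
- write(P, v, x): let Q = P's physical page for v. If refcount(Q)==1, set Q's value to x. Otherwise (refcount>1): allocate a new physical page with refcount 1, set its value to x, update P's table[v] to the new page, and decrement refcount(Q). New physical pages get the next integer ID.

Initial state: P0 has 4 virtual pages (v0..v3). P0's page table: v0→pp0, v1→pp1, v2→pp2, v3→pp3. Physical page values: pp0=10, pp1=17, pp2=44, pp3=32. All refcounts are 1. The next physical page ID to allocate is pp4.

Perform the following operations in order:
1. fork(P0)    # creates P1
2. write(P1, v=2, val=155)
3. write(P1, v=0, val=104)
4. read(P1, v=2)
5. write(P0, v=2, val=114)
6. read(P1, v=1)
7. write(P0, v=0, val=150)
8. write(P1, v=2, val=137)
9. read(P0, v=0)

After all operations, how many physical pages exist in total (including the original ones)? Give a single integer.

Op 1: fork(P0) -> P1. 4 ppages; refcounts: pp0:2 pp1:2 pp2:2 pp3:2
Op 2: write(P1, v2, 155). refcount(pp2)=2>1 -> COPY to pp4. 5 ppages; refcounts: pp0:2 pp1:2 pp2:1 pp3:2 pp4:1
Op 3: write(P1, v0, 104). refcount(pp0)=2>1 -> COPY to pp5. 6 ppages; refcounts: pp0:1 pp1:2 pp2:1 pp3:2 pp4:1 pp5:1
Op 4: read(P1, v2) -> 155. No state change.
Op 5: write(P0, v2, 114). refcount(pp2)=1 -> write in place. 6 ppages; refcounts: pp0:1 pp1:2 pp2:1 pp3:2 pp4:1 pp5:1
Op 6: read(P1, v1) -> 17. No state change.
Op 7: write(P0, v0, 150). refcount(pp0)=1 -> write in place. 6 ppages; refcounts: pp0:1 pp1:2 pp2:1 pp3:2 pp4:1 pp5:1
Op 8: write(P1, v2, 137). refcount(pp4)=1 -> write in place. 6 ppages; refcounts: pp0:1 pp1:2 pp2:1 pp3:2 pp4:1 pp5:1
Op 9: read(P0, v0) -> 150. No state change.

Answer: 6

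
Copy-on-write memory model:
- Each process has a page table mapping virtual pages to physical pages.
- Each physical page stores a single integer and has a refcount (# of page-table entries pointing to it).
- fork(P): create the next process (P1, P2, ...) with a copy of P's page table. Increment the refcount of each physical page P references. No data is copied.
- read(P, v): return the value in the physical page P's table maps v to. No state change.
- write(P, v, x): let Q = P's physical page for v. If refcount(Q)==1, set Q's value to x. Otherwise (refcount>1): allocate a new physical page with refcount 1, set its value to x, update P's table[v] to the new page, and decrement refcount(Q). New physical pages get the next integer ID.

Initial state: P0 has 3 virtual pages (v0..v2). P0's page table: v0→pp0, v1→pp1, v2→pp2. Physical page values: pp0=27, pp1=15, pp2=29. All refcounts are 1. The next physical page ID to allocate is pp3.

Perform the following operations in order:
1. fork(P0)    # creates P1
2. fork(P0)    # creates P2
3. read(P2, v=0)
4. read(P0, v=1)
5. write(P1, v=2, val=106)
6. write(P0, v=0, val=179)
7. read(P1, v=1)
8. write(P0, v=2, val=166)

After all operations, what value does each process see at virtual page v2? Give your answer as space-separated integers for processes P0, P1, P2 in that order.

Answer: 166 106 29

Derivation:
Op 1: fork(P0) -> P1. 3 ppages; refcounts: pp0:2 pp1:2 pp2:2
Op 2: fork(P0) -> P2. 3 ppages; refcounts: pp0:3 pp1:3 pp2:3
Op 3: read(P2, v0) -> 27. No state change.
Op 4: read(P0, v1) -> 15. No state change.
Op 5: write(P1, v2, 106). refcount(pp2)=3>1 -> COPY to pp3. 4 ppages; refcounts: pp0:3 pp1:3 pp2:2 pp3:1
Op 6: write(P0, v0, 179). refcount(pp0)=3>1 -> COPY to pp4. 5 ppages; refcounts: pp0:2 pp1:3 pp2:2 pp3:1 pp4:1
Op 7: read(P1, v1) -> 15. No state change.
Op 8: write(P0, v2, 166). refcount(pp2)=2>1 -> COPY to pp5. 6 ppages; refcounts: pp0:2 pp1:3 pp2:1 pp3:1 pp4:1 pp5:1
P0: v2 -> pp5 = 166
P1: v2 -> pp3 = 106
P2: v2 -> pp2 = 29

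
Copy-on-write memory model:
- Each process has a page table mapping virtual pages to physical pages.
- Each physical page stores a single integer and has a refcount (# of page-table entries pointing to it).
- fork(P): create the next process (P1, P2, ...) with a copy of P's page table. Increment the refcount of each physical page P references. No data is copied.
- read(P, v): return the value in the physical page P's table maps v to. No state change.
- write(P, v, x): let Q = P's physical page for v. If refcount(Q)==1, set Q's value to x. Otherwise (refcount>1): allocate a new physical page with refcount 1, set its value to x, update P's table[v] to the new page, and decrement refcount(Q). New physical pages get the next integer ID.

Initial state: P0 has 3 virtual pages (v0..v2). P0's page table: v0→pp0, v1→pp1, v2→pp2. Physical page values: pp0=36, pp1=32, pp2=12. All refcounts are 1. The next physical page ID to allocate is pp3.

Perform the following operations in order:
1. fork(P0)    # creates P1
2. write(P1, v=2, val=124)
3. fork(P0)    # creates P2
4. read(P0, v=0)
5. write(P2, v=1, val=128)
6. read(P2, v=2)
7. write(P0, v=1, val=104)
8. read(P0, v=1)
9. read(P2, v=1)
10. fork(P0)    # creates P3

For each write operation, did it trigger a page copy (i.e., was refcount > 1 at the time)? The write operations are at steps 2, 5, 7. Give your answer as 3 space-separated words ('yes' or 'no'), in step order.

Op 1: fork(P0) -> P1. 3 ppages; refcounts: pp0:2 pp1:2 pp2:2
Op 2: write(P1, v2, 124). refcount(pp2)=2>1 -> COPY to pp3. 4 ppages; refcounts: pp0:2 pp1:2 pp2:1 pp3:1
Op 3: fork(P0) -> P2. 4 ppages; refcounts: pp0:3 pp1:3 pp2:2 pp3:1
Op 4: read(P0, v0) -> 36. No state change.
Op 5: write(P2, v1, 128). refcount(pp1)=3>1 -> COPY to pp4. 5 ppages; refcounts: pp0:3 pp1:2 pp2:2 pp3:1 pp4:1
Op 6: read(P2, v2) -> 12. No state change.
Op 7: write(P0, v1, 104). refcount(pp1)=2>1 -> COPY to pp5. 6 ppages; refcounts: pp0:3 pp1:1 pp2:2 pp3:1 pp4:1 pp5:1
Op 8: read(P0, v1) -> 104. No state change.
Op 9: read(P2, v1) -> 128. No state change.
Op 10: fork(P0) -> P3. 6 ppages; refcounts: pp0:4 pp1:1 pp2:3 pp3:1 pp4:1 pp5:2

yes yes yes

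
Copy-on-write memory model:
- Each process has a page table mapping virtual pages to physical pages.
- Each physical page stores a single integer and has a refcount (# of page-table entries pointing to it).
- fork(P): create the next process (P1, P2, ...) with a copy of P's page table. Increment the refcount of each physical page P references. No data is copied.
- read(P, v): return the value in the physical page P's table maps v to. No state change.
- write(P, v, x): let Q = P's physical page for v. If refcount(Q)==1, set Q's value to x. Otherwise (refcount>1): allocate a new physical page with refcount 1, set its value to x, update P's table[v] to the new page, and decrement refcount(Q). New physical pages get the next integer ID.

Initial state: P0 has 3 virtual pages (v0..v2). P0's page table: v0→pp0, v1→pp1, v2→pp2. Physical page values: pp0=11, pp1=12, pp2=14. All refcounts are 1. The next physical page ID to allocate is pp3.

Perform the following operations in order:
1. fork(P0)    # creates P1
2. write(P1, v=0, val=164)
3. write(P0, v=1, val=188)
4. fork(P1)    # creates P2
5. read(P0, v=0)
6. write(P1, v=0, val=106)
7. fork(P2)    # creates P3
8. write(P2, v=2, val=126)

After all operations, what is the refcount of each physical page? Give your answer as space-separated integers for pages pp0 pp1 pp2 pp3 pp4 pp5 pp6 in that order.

Answer: 1 3 3 2 1 1 1

Derivation:
Op 1: fork(P0) -> P1. 3 ppages; refcounts: pp0:2 pp1:2 pp2:2
Op 2: write(P1, v0, 164). refcount(pp0)=2>1 -> COPY to pp3. 4 ppages; refcounts: pp0:1 pp1:2 pp2:2 pp3:1
Op 3: write(P0, v1, 188). refcount(pp1)=2>1 -> COPY to pp4. 5 ppages; refcounts: pp0:1 pp1:1 pp2:2 pp3:1 pp4:1
Op 4: fork(P1) -> P2. 5 ppages; refcounts: pp0:1 pp1:2 pp2:3 pp3:2 pp4:1
Op 5: read(P0, v0) -> 11. No state change.
Op 6: write(P1, v0, 106). refcount(pp3)=2>1 -> COPY to pp5. 6 ppages; refcounts: pp0:1 pp1:2 pp2:3 pp3:1 pp4:1 pp5:1
Op 7: fork(P2) -> P3. 6 ppages; refcounts: pp0:1 pp1:3 pp2:4 pp3:2 pp4:1 pp5:1
Op 8: write(P2, v2, 126). refcount(pp2)=4>1 -> COPY to pp6. 7 ppages; refcounts: pp0:1 pp1:3 pp2:3 pp3:2 pp4:1 pp5:1 pp6:1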